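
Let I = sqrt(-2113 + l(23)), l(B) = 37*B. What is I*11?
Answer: 11*I*sqrt(1262) ≈ 390.77*I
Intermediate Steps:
I = I*sqrt(1262) (I = sqrt(-2113 + 37*23) = sqrt(-2113 + 851) = sqrt(-1262) = I*sqrt(1262) ≈ 35.525*I)
I*11 = (I*sqrt(1262))*11 = 11*I*sqrt(1262)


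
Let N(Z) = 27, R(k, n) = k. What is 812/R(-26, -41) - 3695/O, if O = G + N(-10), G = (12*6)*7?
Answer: -263621/6903 ≈ -38.189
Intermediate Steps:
G = 504 (G = 72*7 = 504)
O = 531 (O = 504 + 27 = 531)
812/R(-26, -41) - 3695/O = 812/(-26) - 3695/531 = 812*(-1/26) - 3695*1/531 = -406/13 - 3695/531 = -263621/6903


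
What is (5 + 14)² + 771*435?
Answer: 335746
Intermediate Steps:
(5 + 14)² + 771*435 = 19² + 335385 = 361 + 335385 = 335746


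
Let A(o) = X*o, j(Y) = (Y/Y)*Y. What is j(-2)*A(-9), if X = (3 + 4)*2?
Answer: 252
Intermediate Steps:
j(Y) = Y (j(Y) = 1*Y = Y)
X = 14 (X = 7*2 = 14)
A(o) = 14*o
j(-2)*A(-9) = -28*(-9) = -2*(-126) = 252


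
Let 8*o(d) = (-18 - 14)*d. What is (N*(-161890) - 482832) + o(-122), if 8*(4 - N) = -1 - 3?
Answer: -1210849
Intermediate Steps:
N = 9/2 (N = 4 - (-1 - 3)/8 = 4 - ⅛*(-4) = 4 + ½ = 9/2 ≈ 4.5000)
o(d) = -4*d (o(d) = ((-18 - 14)*d)/8 = (-32*d)/8 = -4*d)
(N*(-161890) - 482832) + o(-122) = ((9/2)*(-161890) - 482832) - 4*(-122) = (-728505 - 482832) + 488 = -1211337 + 488 = -1210849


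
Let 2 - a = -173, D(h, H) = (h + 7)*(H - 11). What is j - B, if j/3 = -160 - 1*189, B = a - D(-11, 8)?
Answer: -1210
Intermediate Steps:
D(h, H) = (-11 + H)*(7 + h) (D(h, H) = (7 + h)*(-11 + H) = (-11 + H)*(7 + h))
a = 175 (a = 2 - 1*(-173) = 2 + 173 = 175)
B = 163 (B = 175 - (-77 - 11*(-11) + 7*8 + 8*(-11)) = 175 - (-77 + 121 + 56 - 88) = 175 - 1*12 = 175 - 12 = 163)
j = -1047 (j = 3*(-160 - 1*189) = 3*(-160 - 189) = 3*(-349) = -1047)
j - B = -1047 - 1*163 = -1047 - 163 = -1210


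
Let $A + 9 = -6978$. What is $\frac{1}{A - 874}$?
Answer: $- \frac{1}{7861} \approx -0.00012721$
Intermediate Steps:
$A = -6987$ ($A = -9 - 6978 = -6987$)
$\frac{1}{A - 874} = \frac{1}{-6987 - 874} = \frac{1}{-7861} = - \frac{1}{7861}$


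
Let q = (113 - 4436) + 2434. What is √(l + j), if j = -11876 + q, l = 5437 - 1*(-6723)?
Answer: I*√1605 ≈ 40.062*I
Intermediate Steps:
q = -1889 (q = -4323 + 2434 = -1889)
l = 12160 (l = 5437 + 6723 = 12160)
j = -13765 (j = -11876 - 1889 = -13765)
√(l + j) = √(12160 - 13765) = √(-1605) = I*√1605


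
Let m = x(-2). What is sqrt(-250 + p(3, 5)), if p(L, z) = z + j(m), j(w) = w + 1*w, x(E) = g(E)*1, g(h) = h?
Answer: I*sqrt(249) ≈ 15.78*I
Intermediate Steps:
x(E) = E (x(E) = E*1 = E)
m = -2
j(w) = 2*w (j(w) = w + w = 2*w)
p(L, z) = -4 + z (p(L, z) = z + 2*(-2) = z - 4 = -4 + z)
sqrt(-250 + p(3, 5)) = sqrt(-250 + (-4 + 5)) = sqrt(-250 + 1) = sqrt(-249) = I*sqrt(249)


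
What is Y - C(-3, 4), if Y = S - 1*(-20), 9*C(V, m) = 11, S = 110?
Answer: 1159/9 ≈ 128.78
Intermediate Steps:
C(V, m) = 11/9 (C(V, m) = (⅑)*11 = 11/9)
Y = 130 (Y = 110 - 1*(-20) = 110 + 20 = 130)
Y - C(-3, 4) = 130 - 1*11/9 = 130 - 11/9 = 1159/9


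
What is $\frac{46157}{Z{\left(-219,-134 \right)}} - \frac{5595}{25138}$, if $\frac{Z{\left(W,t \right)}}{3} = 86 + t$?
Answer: $- \frac{580550173}{1809936} \approx -320.76$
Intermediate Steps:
$Z{\left(W,t \right)} = 258 + 3 t$ ($Z{\left(W,t \right)} = 3 \left(86 + t\right) = 258 + 3 t$)
$\frac{46157}{Z{\left(-219,-134 \right)}} - \frac{5595}{25138} = \frac{46157}{258 + 3 \left(-134\right)} - \frac{5595}{25138} = \frac{46157}{258 - 402} - \frac{5595}{25138} = \frac{46157}{-144} - \frac{5595}{25138} = 46157 \left(- \frac{1}{144}\right) - \frac{5595}{25138} = - \frac{46157}{144} - \frac{5595}{25138} = - \frac{580550173}{1809936}$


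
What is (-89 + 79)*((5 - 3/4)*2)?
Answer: -85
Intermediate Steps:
(-89 + 79)*((5 - 3/4)*2) = -10*(5 - 3*¼)*2 = -10*(5 - ¾)*2 = -85*2/2 = -10*17/2 = -85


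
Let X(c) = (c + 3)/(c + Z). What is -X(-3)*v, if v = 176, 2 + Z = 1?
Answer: 0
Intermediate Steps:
Z = -1 (Z = -2 + 1 = -1)
X(c) = (3 + c)/(-1 + c) (X(c) = (c + 3)/(c - 1) = (3 + c)/(-1 + c))
-X(-3)*v = -(3 - 3)/(-1 - 3)*176 = -0/(-4)*176 = -(-1/4*0)*176 = -0*176 = -1*0 = 0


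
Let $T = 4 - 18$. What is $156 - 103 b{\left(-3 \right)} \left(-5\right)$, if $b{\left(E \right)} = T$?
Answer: $-7054$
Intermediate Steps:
$T = -14$ ($T = 4 - 18 = -14$)
$b{\left(E \right)} = -14$
$156 - 103 b{\left(-3 \right)} \left(-5\right) = 156 - 103 \left(\left(-14\right) \left(-5\right)\right) = 156 - 7210 = -7054$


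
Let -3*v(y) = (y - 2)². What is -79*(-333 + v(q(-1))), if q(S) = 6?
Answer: 80185/3 ≈ 26728.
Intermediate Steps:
v(y) = -(-2 + y)²/3 (v(y) = -(y - 2)²/3 = -(-2 + y)²/3)
-79*(-333 + v(q(-1))) = -79*(-333 - (-2 + 6)²/3) = -79*(-333 - ⅓*4²) = -79*(-333 - ⅓*16) = -79*(-333 - 16/3) = -79*(-1015/3) = 80185/3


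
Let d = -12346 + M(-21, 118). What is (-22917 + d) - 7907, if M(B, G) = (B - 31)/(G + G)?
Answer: -2547043/59 ≈ -43170.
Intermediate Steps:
M(B, G) = (-31 + B)/(2*G) (M(B, G) = (-31 + B)/((2*G)) = (-31 + B)*(1/(2*G)) = (-31 + B)/(2*G))
d = -728427/59 (d = -12346 + (1/2)*(-31 - 21)/118 = -12346 + (1/2)*(1/118)*(-52) = -12346 - 13/59 = -728427/59 ≈ -12346.)
(-22917 + d) - 7907 = (-22917 - 728427/59) - 7907 = -2080530/59 - 7907 = -2547043/59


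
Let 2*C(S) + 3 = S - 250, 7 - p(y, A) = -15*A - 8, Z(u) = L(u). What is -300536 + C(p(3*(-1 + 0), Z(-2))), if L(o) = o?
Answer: -300670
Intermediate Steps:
Z(u) = u
p(y, A) = 15 + 15*A (p(y, A) = 7 - (-15*A - 8) = 7 - (-8 - 15*A) = 7 + (8 + 15*A) = 15 + 15*A)
C(S) = -253/2 + S/2 (C(S) = -3/2 + (S - 250)/2 = -3/2 + (-250 + S)/2 = -3/2 + (-125 + S/2) = -253/2 + S/2)
-300536 + C(p(3*(-1 + 0), Z(-2))) = -300536 + (-253/2 + (15 + 15*(-2))/2) = -300536 + (-253/2 + (15 - 30)/2) = -300536 + (-253/2 + (½)*(-15)) = -300536 + (-253/2 - 15/2) = -300536 - 134 = -300670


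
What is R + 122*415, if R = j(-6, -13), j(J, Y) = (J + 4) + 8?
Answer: 50636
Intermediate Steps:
j(J, Y) = 12 + J (j(J, Y) = (4 + J) + 8 = 12 + J)
R = 6 (R = 12 - 6 = 6)
R + 122*415 = 6 + 122*415 = 6 + 50630 = 50636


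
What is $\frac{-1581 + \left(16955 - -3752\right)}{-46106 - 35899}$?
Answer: $- \frac{19126}{82005} \approx -0.23323$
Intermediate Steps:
$\frac{-1581 + \left(16955 - -3752\right)}{-46106 - 35899} = \frac{-1581 + \left(16955 + 3752\right)}{-82005} = \left(-1581 + 20707\right) \left(- \frac{1}{82005}\right) = 19126 \left(- \frac{1}{82005}\right) = - \frac{19126}{82005}$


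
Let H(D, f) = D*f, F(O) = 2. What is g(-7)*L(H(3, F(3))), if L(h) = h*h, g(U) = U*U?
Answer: 1764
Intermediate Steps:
g(U) = U²
L(h) = h²
g(-7)*L(H(3, F(3))) = (-7)²*(3*2)² = 49*6² = 49*36 = 1764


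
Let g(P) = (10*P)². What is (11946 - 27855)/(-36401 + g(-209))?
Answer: -15909/4331699 ≈ -0.0036727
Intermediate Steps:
g(P) = 100*P²
(11946 - 27855)/(-36401 + g(-209)) = (11946 - 27855)/(-36401 + 100*(-209)²) = -15909/(-36401 + 100*43681) = -15909/(-36401 + 4368100) = -15909/4331699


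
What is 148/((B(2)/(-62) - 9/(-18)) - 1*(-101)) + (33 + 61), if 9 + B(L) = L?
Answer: 150344/1575 ≈ 95.457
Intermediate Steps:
B(L) = -9 + L
148/((B(2)/(-62) - 9/(-18)) - 1*(-101)) + (33 + 61) = 148/(((-9 + 2)/(-62) - 9/(-18)) - 1*(-101)) + (33 + 61) = 148/((-7*(-1/62) - 9*(-1/18)) + 101) + 94 = 148/((7/62 + 1/2) + 101) + 94 = 148/(19/31 + 101) + 94 = 148/(3150/31) + 94 = 148*(31/3150) + 94 = 2294/1575 + 94 = 150344/1575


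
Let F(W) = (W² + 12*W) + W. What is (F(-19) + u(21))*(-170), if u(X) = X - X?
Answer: -19380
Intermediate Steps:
F(W) = W² + 13*W
u(X) = 0
(F(-19) + u(21))*(-170) = (-19*(13 - 19) + 0)*(-170) = (-19*(-6) + 0)*(-170) = (114 + 0)*(-170) = 114*(-170) = -19380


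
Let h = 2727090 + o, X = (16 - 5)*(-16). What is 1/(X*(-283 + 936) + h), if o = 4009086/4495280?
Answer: 2247640/5871201802223 ≈ 3.8282e-7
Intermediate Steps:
X = -176 (X = 11*(-16) = -176)
o = 2004543/2247640 (o = 4009086*(1/4495280) = 2004543/2247640 ≈ 0.89184)
h = 6129518572143/2247640 (h = 2727090 + 2004543/2247640 = 6129518572143/2247640 ≈ 2.7271e+6)
1/(X*(-283 + 936) + h) = 1/(-176*(-283 + 936) + 6129518572143/2247640) = 1/(-176*653 + 6129518572143/2247640) = 1/(-114928 + 6129518572143/2247640) = 1/(5871201802223/2247640) = 2247640/5871201802223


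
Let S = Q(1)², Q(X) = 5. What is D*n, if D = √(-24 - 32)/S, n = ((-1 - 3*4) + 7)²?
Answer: 72*I*√14/25 ≈ 10.776*I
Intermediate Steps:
S = 25 (S = 5² = 25)
n = 36 (n = ((-1 - 12) + 7)² = (-13 + 7)² = (-6)² = 36)
D = 2*I*√14/25 (D = √(-24 - 32)/25 = √(-56)*(1/25) = (2*I*√14)*(1/25) = 2*I*√14/25 ≈ 0.29933*I)
D*n = (2*I*√14/25)*36 = 72*I*√14/25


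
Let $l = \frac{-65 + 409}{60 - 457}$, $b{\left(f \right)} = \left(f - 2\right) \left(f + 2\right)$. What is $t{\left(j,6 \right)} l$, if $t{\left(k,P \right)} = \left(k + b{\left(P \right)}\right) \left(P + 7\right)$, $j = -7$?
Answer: $- \frac{111800}{397} \approx -281.61$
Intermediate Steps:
$b{\left(f \right)} = \left(-2 + f\right) \left(2 + f\right)$
$t{\left(k,P \right)} = \left(7 + P\right) \left(-4 + k + P^{2}\right)$ ($t{\left(k,P \right)} = \left(k + \left(-4 + P^{2}\right)\right) \left(P + 7\right) = \left(-4 + k + P^{2}\right) \left(7 + P\right) = \left(7 + P\right) \left(-4 + k + P^{2}\right)$)
$l = - \frac{344}{397}$ ($l = \frac{344}{-397} = 344 \left(- \frac{1}{397}\right) = - \frac{344}{397} \approx -0.8665$)
$t{\left(j,6 \right)} l = \left(-28 + 7 \left(-7\right) + 7 \cdot 6^{2} + 6 \left(-7\right) + 6 \left(-4 + 6^{2}\right)\right) \left(- \frac{344}{397}\right) = \left(-28 - 49 + 7 \cdot 36 - 42 + 6 \left(-4 + 36\right)\right) \left(- \frac{344}{397}\right) = \left(-28 - 49 + 252 - 42 + 6 \cdot 32\right) \left(- \frac{344}{397}\right) = \left(-28 - 49 + 252 - 42 + 192\right) \left(- \frac{344}{397}\right) = 325 \left(- \frac{344}{397}\right) = - \frac{111800}{397}$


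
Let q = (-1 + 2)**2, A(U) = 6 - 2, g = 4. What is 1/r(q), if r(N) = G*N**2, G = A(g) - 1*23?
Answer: -1/19 ≈ -0.052632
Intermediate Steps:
A(U) = 4
G = -19 (G = 4 - 1*23 = 4 - 23 = -19)
q = 1 (q = 1**2 = 1)
r(N) = -19*N**2
1/r(q) = 1/(-19*1**2) = 1/(-19*1) = 1/(-19) = -1/19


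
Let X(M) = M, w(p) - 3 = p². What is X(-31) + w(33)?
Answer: 1061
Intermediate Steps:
w(p) = 3 + p²
X(-31) + w(33) = -31 + (3 + 33²) = -31 + (3 + 1089) = -31 + 1092 = 1061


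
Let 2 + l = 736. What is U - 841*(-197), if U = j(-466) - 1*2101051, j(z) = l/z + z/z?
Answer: -450942276/233 ≈ -1.9354e+6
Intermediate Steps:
l = 734 (l = -2 + 736 = 734)
j(z) = 1 + 734/z (j(z) = 734/z + z/z = 734/z + 1 = 1 + 734/z)
U = -489545017/233 (U = (734 - 466)/(-466) - 1*2101051 = -1/466*268 - 2101051 = -134/233 - 2101051 = -489545017/233 ≈ -2.1011e+6)
U - 841*(-197) = -489545017/233 - 841*(-197) = -489545017/233 - 1*(-165677) = -489545017/233 + 165677 = -450942276/233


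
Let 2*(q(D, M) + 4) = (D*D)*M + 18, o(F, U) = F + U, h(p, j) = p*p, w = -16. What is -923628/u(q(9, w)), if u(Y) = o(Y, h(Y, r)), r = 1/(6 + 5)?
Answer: -153938/68801 ≈ -2.2374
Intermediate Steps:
r = 1/11 ≈ 0.090909
h(p, j) = p**2
q(D, M) = 5 + M*D**2/2 (q(D, M) = -4 + ((D*D)*M + 18)/2 = -4 + (D**2*M + 18)/2 = -4 + (M*D**2 + 18)/2 = -4 + (18 + M*D**2)/2 = -4 + (9 + M*D**2/2) = 5 + M*D**2/2)
u(Y) = Y + Y**2
-923628/u(q(9, w)) = -923628*1/((1 + (5 + (1/2)*(-16)*9**2))*(5 + (1/2)*(-16)*9**2)) = -923628*1/((1 + (5 + (1/2)*(-16)*81))*(5 + (1/2)*(-16)*81)) = -923628*1/((1 + (5 - 648))*(5 - 648)) = -923628*(-1/(643*(1 - 643))) = -923628/((-643*(-642))) = -923628/412806 = -923628*1/412806 = -153938/68801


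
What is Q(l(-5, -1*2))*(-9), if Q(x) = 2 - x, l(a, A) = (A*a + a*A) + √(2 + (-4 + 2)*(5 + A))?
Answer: 162 + 18*I ≈ 162.0 + 18.0*I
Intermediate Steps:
l(a, A) = √(-8 - 2*A) + 2*A*a (l(a, A) = (A*a + A*a) + √(2 - 2*(5 + A)) = 2*A*a + √(2 + (-10 - 2*A)) = 2*A*a + √(-8 - 2*A) = √(-8 - 2*A) + 2*A*a)
Q(l(-5, -1*2))*(-9) = (2 - (√(-8 - (-2)*2) + 2*(-1*2)*(-5)))*(-9) = (2 - (√(-8 - 2*(-2)) + 2*(-2)*(-5)))*(-9) = (2 - (√(-8 + 4) + 20))*(-9) = (2 - (√(-4) + 20))*(-9) = (2 - (2*I + 20))*(-9) = (2 - (20 + 2*I))*(-9) = (2 + (-20 - 2*I))*(-9) = (-18 - 2*I)*(-9) = 162 + 18*I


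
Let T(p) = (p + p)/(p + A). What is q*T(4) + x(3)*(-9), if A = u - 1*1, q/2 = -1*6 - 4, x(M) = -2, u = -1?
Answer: -62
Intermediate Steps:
q = -20 (q = 2*(-1*6 - 4) = 2*(-6 - 4) = 2*(-10) = -20)
A = -2 (A = -1 - 1*1 = -1 - 1 = -2)
T(p) = 2*p/(-2 + p) (T(p) = (p + p)/(p - 2) = (2*p)/(-2 + p) = 2*p/(-2 + p))
q*T(4) + x(3)*(-9) = -40*4/(-2 + 4) - 2*(-9) = -40*4/2 + 18 = -20*4 + 18 = -80 + 18 = -62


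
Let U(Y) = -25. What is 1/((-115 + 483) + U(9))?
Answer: 1/343 ≈ 0.0029155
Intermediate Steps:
1/((-115 + 483) + U(9)) = 1/((-115 + 483) - 25) = 1/(368 - 25) = 1/343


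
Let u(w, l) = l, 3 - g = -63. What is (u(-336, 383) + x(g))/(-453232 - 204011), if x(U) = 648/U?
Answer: -4321/7229673 ≈ -0.00059768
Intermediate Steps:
g = 66 (g = 3 - 1*(-63) = 3 + 63 = 66)
(u(-336, 383) + x(g))/(-453232 - 204011) = (383 + 648/66)/(-453232 - 204011) = (383 + 648*(1/66))/(-657243) = (383 + 108/11)*(-1/657243) = (4321/11)*(-1/657243) = -4321/7229673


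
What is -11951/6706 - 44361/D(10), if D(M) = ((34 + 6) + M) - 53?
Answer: 99149671/6706 ≈ 14785.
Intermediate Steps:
D(M) = -13 + M (D(M) = (40 + M) - 53 = -13 + M)
-11951/6706 - 44361/D(10) = -11951/6706 - 44361/(-13 + 10) = -11951*1/6706 - 44361/(-3) = -11951/6706 - 44361*(-⅓) = -11951/6706 + 14787 = 99149671/6706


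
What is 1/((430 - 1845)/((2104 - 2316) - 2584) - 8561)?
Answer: -2796/23935141 ≈ -0.00011682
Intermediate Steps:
1/((430 - 1845)/((2104 - 2316) - 2584) - 8561) = 1/(-1415/(-212 - 2584) - 8561) = 1/(-1415/(-2796) - 8561) = 1/(-1415*(-1/2796) - 8561) = 1/(1415/2796 - 8561) = 1/(-23935141/2796) = -2796/23935141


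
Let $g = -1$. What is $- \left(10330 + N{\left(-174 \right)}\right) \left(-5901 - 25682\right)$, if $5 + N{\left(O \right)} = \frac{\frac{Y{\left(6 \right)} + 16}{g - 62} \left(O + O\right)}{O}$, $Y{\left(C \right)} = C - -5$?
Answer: $\frac{2282471827}{7} \approx 3.2607 \cdot 10^{8}$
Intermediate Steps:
$Y{\left(C \right)} = 5 + C$ ($Y{\left(C \right)} = C + 5 = 5 + C$)
$N{\left(O \right)} = - \frac{41}{7}$ ($N{\left(O \right)} = -5 + \frac{\frac{\left(5 + 6\right) + 16}{-1 - 62} \left(O + O\right)}{O} = -5 + \frac{\frac{11 + 16}{-63} \cdot 2 O}{O} = -5 + \frac{27 \left(- \frac{1}{63}\right) 2 O}{O} = -5 + \frac{\left(- \frac{3}{7}\right) 2 O}{O} = -5 + \frac{\left(- \frac{6}{7}\right) O}{O} = -5 - \frac{6}{7} = - \frac{41}{7}$)
$- \left(10330 + N{\left(-174 \right)}\right) \left(-5901 - 25682\right) = - \left(10330 - \frac{41}{7}\right) \left(-5901 - 25682\right) = - \frac{72269 \left(-31583\right)}{7} = \left(-1\right) \left(- \frac{2282471827}{7}\right) = \frac{2282471827}{7}$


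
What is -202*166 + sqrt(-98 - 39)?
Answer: -33532 + I*sqrt(137) ≈ -33532.0 + 11.705*I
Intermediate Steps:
-202*166 + sqrt(-98 - 39) = -33532 + sqrt(-137) = -33532 + I*sqrt(137)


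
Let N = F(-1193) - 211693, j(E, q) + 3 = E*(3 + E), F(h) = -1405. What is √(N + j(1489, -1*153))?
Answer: √2008487 ≈ 1417.2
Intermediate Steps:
j(E, q) = -3 + E*(3 + E)
N = -213098 (N = -1405 - 211693 = -213098)
√(N + j(1489, -1*153)) = √(-213098 + (-3 + 1489² + 3*1489)) = √(-213098 + (-3 + 2217121 + 4467)) = √(-213098 + 2221585) = √2008487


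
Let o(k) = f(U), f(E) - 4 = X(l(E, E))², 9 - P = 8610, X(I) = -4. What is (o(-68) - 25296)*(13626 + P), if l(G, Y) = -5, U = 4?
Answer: -127011900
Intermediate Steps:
P = -8601 (P = 9 - 1*8610 = 9 - 8610 = -8601)
f(E) = 20 (f(E) = 4 + (-4)² = 4 + 16 = 20)
o(k) = 20
(o(-68) - 25296)*(13626 + P) = (20 - 25296)*(13626 - 8601) = -25276*5025 = -127011900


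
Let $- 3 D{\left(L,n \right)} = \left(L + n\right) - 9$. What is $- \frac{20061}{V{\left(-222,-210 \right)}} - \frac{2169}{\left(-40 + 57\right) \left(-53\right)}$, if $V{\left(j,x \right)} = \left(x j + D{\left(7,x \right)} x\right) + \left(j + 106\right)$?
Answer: $\frac{50604255}{28529264} \approx 1.7738$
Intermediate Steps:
$D{\left(L,n \right)} = 3 - \frac{L}{3} - \frac{n}{3}$ ($D{\left(L,n \right)} = - \frac{\left(L + n\right) - 9}{3} = - \frac{-9 + L + n}{3} = 3 - \frac{L}{3} - \frac{n}{3}$)
$V{\left(j,x \right)} = 106 + j + j x + x \left(\frac{2}{3} - \frac{x}{3}\right)$ ($V{\left(j,x \right)} = \left(x j + \left(3 - \frac{7}{3} - \frac{x}{3}\right) x\right) + \left(j + 106\right) = \left(j x + \left(3 - \frac{7}{3} - \frac{x}{3}\right) x\right) + \left(106 + j\right) = \left(j x + \left(\frac{2}{3} - \frac{x}{3}\right) x\right) + \left(106 + j\right) = \left(j x + x \left(\frac{2}{3} - \frac{x}{3}\right)\right) + \left(106 + j\right) = 106 + j + j x + x \left(\frac{2}{3} - \frac{x}{3}\right)$)
$- \frac{20061}{V{\left(-222,-210 \right)}} - \frac{2169}{\left(-40 + 57\right) \left(-53\right)} = - \frac{20061}{106 - 222 - -46620 - - 70 \left(-2 - 210\right)} - \frac{2169}{\left(-40 + 57\right) \left(-53\right)} = - \frac{20061}{106 - 222 + 46620 - \left(-70\right) \left(-212\right)} - \frac{2169}{17 \left(-53\right)} = - \frac{20061}{106 - 222 + 46620 - 14840} - \frac{2169}{-901} = - \frac{20061}{31664} - - \frac{2169}{901} = \left(-20061\right) \frac{1}{31664} + \frac{2169}{901} = - \frac{20061}{31664} + \frac{2169}{901} = \frac{50604255}{28529264}$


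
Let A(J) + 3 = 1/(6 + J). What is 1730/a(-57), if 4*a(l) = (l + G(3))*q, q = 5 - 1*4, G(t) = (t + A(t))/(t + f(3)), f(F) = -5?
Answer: -124560/1027 ≈ -121.29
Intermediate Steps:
A(J) = -3 + 1/(6 + J)
G(t) = (t + (-17 - 3*t)/(6 + t))/(-5 + t) (G(t) = (t + (-17 - 3*t)/(6 + t))/(t - 5) = (t + (-17 - 3*t)/(6 + t))/(-5 + t))
q = 1 (q = 5 - 4 = 1)
a(l) = -1/72 + l/4 (a(l) = ((l + (-17 + 3² + 3*3)/(-30 + 3 + 3²))*1)/4 = ((l + (-17 + 9 + 9)/(-30 + 3 + 9))*1)/4 = ((l + 1/(-18))*1)/4 = ((l - 1/18*1)*1)/4 = ((l - 1/18)*1)/4 = ((-1/18 + l)*1)/4 = (-1/18 + l)/4 = -1/72 + l/4)
1730/a(-57) = 1730/(-1/72 + (¼)*(-57)) = 1730/(-1/72 - 57/4) = 1730/(-1027/72) = 1730*(-72/1027) = -124560/1027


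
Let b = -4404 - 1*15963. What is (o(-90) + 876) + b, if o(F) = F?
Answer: -19581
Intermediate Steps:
b = -20367 (b = -4404 - 15963 = -20367)
(o(-90) + 876) + b = (-90 + 876) - 20367 = 786 - 20367 = -19581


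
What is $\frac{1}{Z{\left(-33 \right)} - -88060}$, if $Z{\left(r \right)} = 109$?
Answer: $\frac{1}{88169} \approx 1.1342 \cdot 10^{-5}$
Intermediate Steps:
$\frac{1}{Z{\left(-33 \right)} - -88060} = \frac{1}{109 - -88060} = \frac{1}{109 + 88060} = \frac{1}{88169}$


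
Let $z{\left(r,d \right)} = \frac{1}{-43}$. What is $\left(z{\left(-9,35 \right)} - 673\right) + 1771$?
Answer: $\frac{47213}{43} \approx 1098.0$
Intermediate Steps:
$z{\left(r,d \right)} = - \frac{1}{43}$
$\left(z{\left(-9,35 \right)} - 673\right) + 1771 = \left(- \frac{1}{43} - 673\right) + 1771 = - \frac{28940}{43} + 1771 = \frac{47213}{43}$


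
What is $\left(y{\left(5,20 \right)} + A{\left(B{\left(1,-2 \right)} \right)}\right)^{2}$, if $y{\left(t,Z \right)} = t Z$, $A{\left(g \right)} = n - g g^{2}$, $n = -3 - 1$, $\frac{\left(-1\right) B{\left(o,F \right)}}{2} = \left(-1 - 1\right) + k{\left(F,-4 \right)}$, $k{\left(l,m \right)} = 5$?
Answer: $97344$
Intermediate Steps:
$B{\left(o,F \right)} = -6$ ($B{\left(o,F \right)} = - 2 \left(\left(-1 - 1\right) + 5\right) = - 2 \left(-2 + 5\right) = \left(-2\right) 3 = -6$)
$n = -4$
$A{\left(g \right)} = -4 - g^{3}$ ($A{\left(g \right)} = -4 - g g^{2} = -4 - g^{3}$)
$y{\left(t,Z \right)} = Z t$
$\left(y{\left(5,20 \right)} + A{\left(B{\left(1,-2 \right)} \right)}\right)^{2} = \left(20 \cdot 5 - -212\right)^{2} = \left(100 - -212\right)^{2} = \left(100 + \left(-4 + 216\right)\right)^{2} = \left(100 + 212\right)^{2} = 312^{2} = 97344$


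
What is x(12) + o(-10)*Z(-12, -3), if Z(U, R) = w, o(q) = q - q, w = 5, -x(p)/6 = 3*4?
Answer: -72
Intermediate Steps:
x(p) = -72 (x(p) = -18*4 = -6*12 = -72)
o(q) = 0
Z(U, R) = 5
x(12) + o(-10)*Z(-12, -3) = -72 + 0*5 = -72 + 0 = -72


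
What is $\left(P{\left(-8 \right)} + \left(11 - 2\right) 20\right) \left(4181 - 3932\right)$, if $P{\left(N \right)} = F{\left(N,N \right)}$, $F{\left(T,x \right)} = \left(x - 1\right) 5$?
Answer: $33615$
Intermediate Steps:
$F{\left(T,x \right)} = -5 + 5 x$ ($F{\left(T,x \right)} = \left(-1 + x\right) 5 = -5 + 5 x$)
$P{\left(N \right)} = -5 + 5 N$
$\left(P{\left(-8 \right)} + \left(11 - 2\right) 20\right) \left(4181 - 3932\right) = \left(\left(-5 + 5 \left(-8\right)\right) + \left(11 - 2\right) 20\right) \left(4181 - 3932\right) = \left(\left(-5 - 40\right) + 9 \cdot 20\right) 249 = \left(-45 + 180\right) 249 = 135 \cdot 249 = 33615$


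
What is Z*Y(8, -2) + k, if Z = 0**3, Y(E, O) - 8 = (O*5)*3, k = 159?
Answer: 159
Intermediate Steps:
Y(E, O) = 8 + 15*O (Y(E, O) = 8 + (O*5)*3 = 8 + (5*O)*3 = 8 + 15*O)
Z = 0
Z*Y(8, -2) + k = 0*(8 + 15*(-2)) + 159 = 0*(8 - 30) + 159 = 0*(-22) + 159 = 0 + 159 = 159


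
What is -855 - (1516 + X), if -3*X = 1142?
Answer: -5971/3 ≈ -1990.3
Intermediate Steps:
X = -1142/3 (X = -⅓*1142 = -1142/3 ≈ -380.67)
-855 - (1516 + X) = -855 - (1516 - 1142/3) = -855 - 1*3406/3 = -855 - 3406/3 = -5971/3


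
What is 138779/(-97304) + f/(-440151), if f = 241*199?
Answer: -65750318165/42828452904 ≈ -1.5352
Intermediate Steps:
f = 47959
138779/(-97304) + f/(-440151) = 138779/(-97304) + 47959/(-440151) = 138779*(-1/97304) + 47959*(-1/440151) = -138779/97304 - 47959/440151 = -65750318165/42828452904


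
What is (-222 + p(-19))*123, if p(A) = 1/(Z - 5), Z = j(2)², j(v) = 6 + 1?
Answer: -1201341/44 ≈ -27303.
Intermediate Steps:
j(v) = 7
Z = 49 (Z = 7² = 49)
p(A) = 1/44 (p(A) = 1/(49 - 5) = 1/44)
(-222 + p(-19))*123 = (-222 + 1/44)*123 = -9767/44*123 = -1201341/44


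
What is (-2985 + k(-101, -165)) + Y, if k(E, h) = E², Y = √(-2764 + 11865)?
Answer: 7216 + √9101 ≈ 7311.4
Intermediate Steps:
Y = √9101 ≈ 95.399
(-2985 + k(-101, -165)) + Y = (-2985 + (-101)²) + √9101 = (-2985 + 10201) + √9101 = 7216 + √9101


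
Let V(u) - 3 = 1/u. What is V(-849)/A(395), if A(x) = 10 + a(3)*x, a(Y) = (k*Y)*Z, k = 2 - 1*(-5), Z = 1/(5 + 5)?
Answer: 5092/1425471 ≈ 0.0035722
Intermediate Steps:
Z = ⅒ (Z = 1/10 = ⅒ ≈ 0.10000)
k = 7 (k = 2 + 5 = 7)
a(Y) = 7*Y/10 (a(Y) = (7*Y)*(⅒) = 7*Y/10)
A(x) = 10 + 21*x/10 (A(x) = 10 + ((7/10)*3)*x = 10 + 21*x/10)
V(u) = 3 + 1/u
V(-849)/A(395) = (3 + 1/(-849))/(10 + (21/10)*395) = (3 - 1/849)/(10 + 1659/2) = 2546/(849*(1679/2)) = (2546/849)*(2/1679) = 5092/1425471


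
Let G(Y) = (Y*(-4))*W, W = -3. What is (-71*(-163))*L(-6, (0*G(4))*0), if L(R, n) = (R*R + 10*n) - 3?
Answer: 381909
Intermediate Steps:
G(Y) = 12*Y (G(Y) = (Y*(-4))*(-3) = -4*Y*(-3) = 12*Y)
L(R, n) = -3 + R**2 + 10*n (L(R, n) = (R**2 + 10*n) - 3 = -3 + R**2 + 10*n)
(-71*(-163))*L(-6, (0*G(4))*0) = (-71*(-163))*(-3 + (-6)**2 + 10*((0*(12*4))*0)) = 11573*(-3 + 36 + 10*((0*48)*0)) = 11573*(-3 + 36 + 10*(0*0)) = 11573*(-3 + 36 + 10*0) = 11573*(-3 + 36 + 0) = 11573*33 = 381909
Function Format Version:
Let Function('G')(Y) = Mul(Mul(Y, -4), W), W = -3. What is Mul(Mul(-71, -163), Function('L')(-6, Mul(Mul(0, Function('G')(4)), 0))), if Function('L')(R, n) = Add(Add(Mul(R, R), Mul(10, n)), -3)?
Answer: 381909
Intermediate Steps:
Function('G')(Y) = Mul(12, Y) (Function('G')(Y) = Mul(Mul(Y, -4), -3) = Mul(Mul(-4, Y), -3) = Mul(12, Y))
Function('L')(R, n) = Add(-3, Pow(R, 2), Mul(10, n)) (Function('L')(R, n) = Add(Add(Pow(R, 2), Mul(10, n)), -3) = Add(-3, Pow(R, 2), Mul(10, n)))
Mul(Mul(-71, -163), Function('L')(-6, Mul(Mul(0, Function('G')(4)), 0))) = Mul(Mul(-71, -163), Add(-3, Pow(-6, 2), Mul(10, Mul(Mul(0, Mul(12, 4)), 0)))) = Mul(11573, Add(-3, 36, Mul(10, Mul(Mul(0, 48), 0)))) = Mul(11573, Add(-3, 36, Mul(10, Mul(0, 0)))) = Mul(11573, Add(-3, 36, Mul(10, 0))) = Mul(11573, Add(-3, 36, 0)) = Mul(11573, 33) = 381909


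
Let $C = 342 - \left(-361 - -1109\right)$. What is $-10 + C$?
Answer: $-416$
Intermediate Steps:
$C = -406$ ($C = 342 - \left(-361 + 1109\right) = 342 - 748 = -406$)
$-10 + C = -10 - 406 = -416$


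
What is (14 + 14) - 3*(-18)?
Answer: 82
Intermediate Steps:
(14 + 14) - 3*(-18) = 28 + 54 = 82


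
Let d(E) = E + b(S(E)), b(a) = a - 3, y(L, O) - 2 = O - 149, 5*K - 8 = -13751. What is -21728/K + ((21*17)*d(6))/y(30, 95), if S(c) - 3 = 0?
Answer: -11894113/357318 ≈ -33.287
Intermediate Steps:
K = -13743/5 (K = 8/5 + (⅕)*(-13751) = 8/5 - 13751/5 = -13743/5 ≈ -2748.6)
S(c) = 3 (S(c) = 3 + 0 = 3)
y(L, O) = -147 + O (y(L, O) = 2 + (O - 149) = 2 + (-149 + O) = -147 + O)
b(a) = -3 + a
d(E) = E (d(E) = E + (-3 + 3) = E + 0 = E)
-21728/K + ((21*17)*d(6))/y(30, 95) = -21728/(-13743/5) + ((21*17)*6)/(-147 + 95) = -21728*(-5/13743) + (357*6)/(-52) = 108640/13743 + 2142*(-1/52) = 108640/13743 - 1071/26 = -11894113/357318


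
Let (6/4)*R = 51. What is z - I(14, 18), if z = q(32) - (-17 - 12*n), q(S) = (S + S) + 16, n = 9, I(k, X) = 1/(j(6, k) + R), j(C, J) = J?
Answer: 9839/48 ≈ 204.98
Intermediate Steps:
R = 34 (R = (⅔)*51 = 34)
I(k, X) = 1/(34 + k) (I(k, X) = 1/(k + 34) = 1/(34 + k))
q(S) = 16 + 2*S (q(S) = 2*S + 16 = 16 + 2*S)
z = 205 (z = (16 + 2*32) - (-17 - 12*9) = (16 + 64) - (-17 - 108) = 80 - 1*(-125) = 80 + 125 = 205)
z - I(14, 18) = 205 - 1/(34 + 14) = 205 - 1/48 = 9839/48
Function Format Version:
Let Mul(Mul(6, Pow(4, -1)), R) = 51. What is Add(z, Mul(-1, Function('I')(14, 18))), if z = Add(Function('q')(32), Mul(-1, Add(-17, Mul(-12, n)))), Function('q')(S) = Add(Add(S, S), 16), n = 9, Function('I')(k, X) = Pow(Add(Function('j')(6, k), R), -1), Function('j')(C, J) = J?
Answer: Rational(9839, 48) ≈ 204.98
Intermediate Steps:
R = 34 (R = Mul(Rational(2, 3), 51) = 34)
Function('I')(k, X) = Pow(Add(34, k), -1) (Function('I')(k, X) = Pow(Add(k, 34), -1) = Pow(Add(34, k), -1))
Function('q')(S) = Add(16, Mul(2, S)) (Function('q')(S) = Add(Mul(2, S), 16) = Add(16, Mul(2, S)))
z = 205 (z = Add(Add(16, Mul(2, 32)), Mul(-1, Add(-17, Mul(-12, 9)))) = Add(Add(16, 64), Mul(-1, Add(-17, -108))) = Add(80, Mul(-1, -125)) = Add(80, 125) = 205)
Add(z, Mul(-1, Function('I')(14, 18))) = Add(205, Mul(-1, Pow(Add(34, 14), -1))) = Add(205, Mul(-1, Pow(48, -1))) = Add(205, Mul(-1, Rational(1, 48))) = Add(205, Rational(-1, 48)) = Rational(9839, 48)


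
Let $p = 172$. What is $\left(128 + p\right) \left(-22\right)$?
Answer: $-6600$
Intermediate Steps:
$\left(128 + p\right) \left(-22\right) = \left(128 + 172\right) \left(-22\right) = 300 \left(-22\right) = -6600$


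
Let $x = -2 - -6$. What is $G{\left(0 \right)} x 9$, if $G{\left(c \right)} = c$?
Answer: $0$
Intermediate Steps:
$x = 4$ ($x = -2 + 6 = 4$)
$G{\left(0 \right)} x 9 = 0 \cdot 4 \cdot 9 = 0 \cdot 9 = 0$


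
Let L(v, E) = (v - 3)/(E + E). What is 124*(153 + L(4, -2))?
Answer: 18941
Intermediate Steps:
L(v, E) = (-3 + v)/(2*E) (L(v, E) = (-3 + v)/((2*E)) = (-3 + v)*(1/(2*E)) = (-3 + v)/(2*E))
124*(153 + L(4, -2)) = 124*(153 + (1/2)*(-3 + 4)/(-2)) = 124*(153 + (1/2)*(-1/2)*1) = 124*(153 - 1/4) = 124*(611/4) = 18941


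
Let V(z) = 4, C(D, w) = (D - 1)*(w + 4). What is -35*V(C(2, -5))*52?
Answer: -7280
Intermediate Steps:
C(D, w) = (-1 + D)*(4 + w)
-35*V(C(2, -5))*52 = -35*4*52 = -140*52 = -7280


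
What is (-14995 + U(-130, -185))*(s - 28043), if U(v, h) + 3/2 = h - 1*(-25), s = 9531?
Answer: 280577128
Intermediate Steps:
U(v, h) = 47/2 + h (U(v, h) = -3/2 + (h - 1*(-25)) = -3/2 + (h + 25) = -3/2 + (25 + h) = 47/2 + h)
(-14995 + U(-130, -185))*(s - 28043) = (-14995 + (47/2 - 185))*(9531 - 28043) = (-14995 - 323/2)*(-18512) = -30313/2*(-18512) = 280577128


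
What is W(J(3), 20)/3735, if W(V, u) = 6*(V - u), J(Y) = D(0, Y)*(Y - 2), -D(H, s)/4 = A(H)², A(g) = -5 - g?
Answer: -16/83 ≈ -0.19277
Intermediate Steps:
D(H, s) = -4*(-5 - H)²
J(Y) = 200 - 100*Y (J(Y) = (-4*(5 + 0)²)*(Y - 2) = (-4*5²)*(-2 + Y) = (-4*25)*(-2 + Y) = -100*(-2 + Y) = 200 - 100*Y)
W(V, u) = -6*u + 6*V
W(J(3), 20)/3735 = (-6*20 + 6*(200 - 100*3))/3735 = (-120 + 6*(200 - 300))*(1/3735) = (-120 + 6*(-100))*(1/3735) = (-120 - 600)*(1/3735) = -720*1/3735 = -16/83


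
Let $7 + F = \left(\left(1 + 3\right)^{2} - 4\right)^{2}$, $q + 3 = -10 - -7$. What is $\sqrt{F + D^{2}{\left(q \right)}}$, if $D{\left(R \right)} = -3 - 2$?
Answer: $9 \sqrt{2} \approx 12.728$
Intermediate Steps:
$q = -6$ ($q = -3 - 3 = -6$)
$D{\left(R \right)} = -5$
$F = 137$ ($F = -7 + \left(\left(1 + 3\right)^{2} - 4\right)^{2} = -7 + \left(4^{2} - 4\right)^{2} = -7 + \left(16 - 4\right)^{2} = -7 + 12^{2} = -7 + 144 = 137$)
$\sqrt{F + D^{2}{\left(q \right)}} = \sqrt{137 + \left(-5\right)^{2}} = \sqrt{137 + 25} = \sqrt{162} = 9 \sqrt{2}$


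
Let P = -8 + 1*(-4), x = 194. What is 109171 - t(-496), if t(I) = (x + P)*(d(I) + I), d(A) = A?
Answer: 289715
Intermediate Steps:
P = -12 (P = -8 - 4 = -12)
t(I) = 364*I (t(I) = (194 - 12)*(I + I) = 182*(2*I) = 364*I)
109171 - t(-496) = 109171 - 364*(-496) = 109171 - 1*(-180544) = 109171 + 180544 = 289715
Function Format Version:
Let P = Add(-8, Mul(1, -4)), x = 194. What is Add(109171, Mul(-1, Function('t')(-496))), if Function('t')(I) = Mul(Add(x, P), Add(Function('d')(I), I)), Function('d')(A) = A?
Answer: 289715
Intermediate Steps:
P = -12 (P = Add(-8, -4) = -12)
Function('t')(I) = Mul(364, I) (Function('t')(I) = Mul(Add(194, -12), Add(I, I)) = Mul(182, Mul(2, I)) = Mul(364, I))
Add(109171, Mul(-1, Function('t')(-496))) = Add(109171, Mul(-1, Mul(364, -496))) = Add(109171, Mul(-1, -180544)) = Add(109171, 180544) = 289715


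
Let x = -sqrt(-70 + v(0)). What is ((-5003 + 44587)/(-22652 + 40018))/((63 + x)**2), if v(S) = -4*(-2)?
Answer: 19792/(8683*(63 - I*sqrt(62))**2) ≈ 0.00054807 + 0.00013917*I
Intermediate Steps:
v(S) = 8
x = -I*sqrt(62) (x = -sqrt(-70 + 8) = -sqrt(-62) = -I*sqrt(62) ≈ -7.874*I)
((-5003 + 44587)/(-22652 + 40018))/((63 + x)**2) = ((-5003 + 44587)/(-22652 + 40018))/((63 - I*sqrt(62))**2) = (39584/17366)/(63 - I*sqrt(62))**2 = (39584*(1/17366))/(63 - I*sqrt(62))**2 = 19792/(8683*(63 - I*sqrt(62))**2)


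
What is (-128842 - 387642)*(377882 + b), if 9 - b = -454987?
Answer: -430168160952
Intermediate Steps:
b = 454996 (b = 9 - 1*(-454987) = 9 + 454987 = 454996)
(-128842 - 387642)*(377882 + b) = (-128842 - 387642)*(377882 + 454996) = -516484*832878 = -430168160952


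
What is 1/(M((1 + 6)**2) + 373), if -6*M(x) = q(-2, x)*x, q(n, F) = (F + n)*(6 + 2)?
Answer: -3/8093 ≈ -0.00037069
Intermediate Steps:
q(n, F) = 8*F + 8*n (q(n, F) = (F + n)*8 = 8*F + 8*n)
M(x) = -x*(-16 + 8*x)/6 (M(x) = -(8*x + 8*(-2))*x/6 = -(8*x - 16)*x/6 = -(-16 + 8*x)*x/6 = -x*(-16 + 8*x)/6)
1/(M((1 + 6)**2) + 373) = 1/(4*(1 + 6)**2*(2 - (1 + 6)**2)/3 + 373) = 1/((4/3)*7**2*(2 - 1*7**2) + 373) = 1/((4/3)*49*(2 - 1*49) + 373) = 1/((4/3)*49*(2 - 49) + 373) = 1/((4/3)*49*(-47) + 373) = 1/(-9212/3 + 373) = 1/(-8093/3) = -3/8093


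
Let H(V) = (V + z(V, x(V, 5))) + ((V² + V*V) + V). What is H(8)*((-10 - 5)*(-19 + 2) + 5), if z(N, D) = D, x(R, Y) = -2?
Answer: 36920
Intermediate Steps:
H(V) = -2 + 2*V + 2*V² (H(V) = (V - 2) + ((V² + V*V) + V) = (-2 + V) + ((V² + V²) + V) = (-2 + V) + (2*V² + V) = (-2 + V) + (V + 2*V²) = -2 + 2*V + 2*V²)
H(8)*((-10 - 5)*(-19 + 2) + 5) = (-2 + 2*8 + 2*8²)*((-10 - 5)*(-19 + 2) + 5) = (-2 + 16 + 2*64)*(-15*(-17) + 5) = (-2 + 16 + 128)*(255 + 5) = 142*260 = 36920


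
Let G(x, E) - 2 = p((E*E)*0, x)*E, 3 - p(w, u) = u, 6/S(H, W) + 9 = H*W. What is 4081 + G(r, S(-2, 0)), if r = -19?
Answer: 12205/3 ≈ 4068.3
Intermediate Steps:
S(H, W) = 6/(-9 + H*W)
p(w, u) = 3 - u
G(x, E) = 2 + E*(3 - x) (G(x, E) = 2 + (3 - x)*E = 2 + E*(3 - x))
4081 + G(r, S(-2, 0)) = 4081 + (2 - 6/(-9 - 2*0)*(-3 - 19)) = 4081 + (2 - 1*6/(-9 + 0)*(-22)) = 4081 + (2 - 1*6/(-9)*(-22)) = 4081 + (2 - 1*6*(-1/9)*(-22)) = 4081 + (2 - 1*(-2/3)*(-22)) = 4081 + (2 - 44/3) = 4081 - 38/3 = 12205/3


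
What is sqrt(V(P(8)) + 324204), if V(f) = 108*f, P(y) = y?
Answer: 2*sqrt(81267) ≈ 570.15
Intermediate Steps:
sqrt(V(P(8)) + 324204) = sqrt(108*8 + 324204) = sqrt(864 + 324204) = sqrt(325068) = 2*sqrt(81267)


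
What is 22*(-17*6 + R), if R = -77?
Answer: -3938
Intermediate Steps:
22*(-17*6 + R) = 22*(-17*6 - 77) = 22*(-102 - 77) = 22*(-179) = -3938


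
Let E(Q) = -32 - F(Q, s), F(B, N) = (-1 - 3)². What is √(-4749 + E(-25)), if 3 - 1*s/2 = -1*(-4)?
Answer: 3*I*√533 ≈ 69.26*I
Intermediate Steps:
s = -2 (s = 6 - (-2)*(-4) = 6 - 2*4 = 6 - 8 = -2)
F(B, N) = 16 (F(B, N) = (-4)² = 16)
E(Q) = -48 (E(Q) = -32 - 1*16 = -32 - 16 = -48)
√(-4749 + E(-25)) = √(-4749 - 48) = √(-4797) = 3*I*√533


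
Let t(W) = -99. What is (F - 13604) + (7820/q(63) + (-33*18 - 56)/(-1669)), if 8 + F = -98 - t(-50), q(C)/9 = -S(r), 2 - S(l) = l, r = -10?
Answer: -616597838/45063 ≈ -13683.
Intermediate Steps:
S(l) = 2 - l
q(C) = -108 (q(C) = 9*(-(2 - 1*(-10))) = 9*(-(2 + 10)) = 9*(-1*12) = 9*(-12) = -108)
F = -7 (F = -8 + (-98 - 1*(-99)) = -8 + (-98 + 99) = -8 + 1 = -7)
(F - 13604) + (7820/q(63) + (-33*18 - 56)/(-1669)) = (-7 - 13604) + (7820/(-108) + (-33*18 - 56)/(-1669)) = -13611 + (7820*(-1/108) + (-594 - 56)*(-1/1669)) = -13611 + (-1955/27 - 650*(-1/1669)) = -13611 + (-1955/27 + 650/1669) = -13611 - 3245345/45063 = -616597838/45063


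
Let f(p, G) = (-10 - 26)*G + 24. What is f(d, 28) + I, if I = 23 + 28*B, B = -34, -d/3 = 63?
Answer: -1913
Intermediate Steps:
d = -189 (d = -3*63 = -189)
f(p, G) = 24 - 36*G (f(p, G) = -36*G + 24 = 24 - 36*G)
I = -929 (I = 23 + 28*(-34) = 23 - 952 = -929)
f(d, 28) + I = (24 - 36*28) - 929 = (24 - 1008) - 929 = -984 - 929 = -1913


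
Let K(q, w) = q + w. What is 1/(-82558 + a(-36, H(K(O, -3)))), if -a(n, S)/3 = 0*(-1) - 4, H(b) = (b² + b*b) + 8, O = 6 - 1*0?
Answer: -1/82546 ≈ -1.2114e-5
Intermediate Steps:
O = 6 (O = 6 + 0 = 6)
H(b) = 8 + 2*b² (H(b) = (b² + b²) + 8 = 2*b² + 8 = 8 + 2*b²)
a(n, S) = 12 (a(n, S) = -3*(0*(-1) - 4) = -3*(0 - 4) = -3*(-4) = 12)
1/(-82558 + a(-36, H(K(O, -3)))) = 1/(-82558 + 12) = 1/(-82546) = -1/82546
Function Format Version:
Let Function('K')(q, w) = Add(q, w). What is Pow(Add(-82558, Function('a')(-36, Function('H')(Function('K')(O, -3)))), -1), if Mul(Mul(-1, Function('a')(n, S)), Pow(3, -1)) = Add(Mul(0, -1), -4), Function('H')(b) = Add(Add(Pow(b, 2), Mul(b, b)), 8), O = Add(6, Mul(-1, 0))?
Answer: Rational(-1, 82546) ≈ -1.2114e-5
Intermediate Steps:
O = 6 (O = Add(6, 0) = 6)
Function('H')(b) = Add(8, Mul(2, Pow(b, 2))) (Function('H')(b) = Add(Add(Pow(b, 2), Pow(b, 2)), 8) = Add(Mul(2, Pow(b, 2)), 8) = Add(8, Mul(2, Pow(b, 2))))
Function('a')(n, S) = 12 (Function('a')(n, S) = Mul(-3, Add(Mul(0, -1), -4)) = Mul(-3, Add(0, -4)) = Mul(-3, -4) = 12)
Pow(Add(-82558, Function('a')(-36, Function('H')(Function('K')(O, -3)))), -1) = Pow(Add(-82558, 12), -1) = Pow(-82546, -1) = Rational(-1, 82546)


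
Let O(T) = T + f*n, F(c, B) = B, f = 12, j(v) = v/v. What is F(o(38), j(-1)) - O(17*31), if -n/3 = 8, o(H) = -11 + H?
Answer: -238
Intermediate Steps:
j(v) = 1
n = -24 (n = -3*8 = -24)
O(T) = -288 + T (O(T) = T + 12*(-24) = T - 288 = -288 + T)
F(o(38), j(-1)) - O(17*31) = 1 - (-288 + 17*31) = 1 - (-288 + 527) = 1 - 1*239 = 1 - 239 = -238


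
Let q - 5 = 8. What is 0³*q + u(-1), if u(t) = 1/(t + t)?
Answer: -½ ≈ -0.50000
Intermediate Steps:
u(t) = 1/(2*t)
q = 13 (q = 5 + 8 = 13)
0³*q + u(-1) = 0³*13 + (½)/(-1) = 0*13 + (½)*(-1) = 0 - ½ = -½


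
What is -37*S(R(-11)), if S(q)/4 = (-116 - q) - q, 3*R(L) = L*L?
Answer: 87320/3 ≈ 29107.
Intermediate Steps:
R(L) = L**2/3 (R(L) = (L*L)/3 = L**2/3)
S(q) = -464 - 8*q (S(q) = 4*((-116 - q) - q) = 4*(-116 - 2*q) = -464 - 8*q)
-37*S(R(-11)) = -37*(-464 - 8*(-11)**2/3) = -37*(-464 - 8*121/3) = -37*(-464 - 968/3) = -37*(-2360/3) = 87320/3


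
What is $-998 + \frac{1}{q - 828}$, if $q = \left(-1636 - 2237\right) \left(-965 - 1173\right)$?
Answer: $- \frac{8263086707}{8279646} \approx -998.0$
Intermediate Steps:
$q = 8280474$ ($q = \left(-3873\right) \left(-2138\right) = 8280474$)
$-998 + \frac{1}{q - 828} = -998 + \frac{1}{8280474 - 828} = -998 + \frac{1}{8279646} = - \frac{8263086707}{8279646}$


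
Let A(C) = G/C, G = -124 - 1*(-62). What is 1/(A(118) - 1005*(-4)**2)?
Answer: -59/948751 ≈ -6.2187e-5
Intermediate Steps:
G = -62 (G = -124 + 62 = -62)
A(C) = -62/C
1/(A(118) - 1005*(-4)**2) = 1/(-62/118 - 1005*(-4)**2) = 1/(-62*1/118 - 1005*16) = 1/(-31/59 - 16080) = 1/(-948751/59) = -59/948751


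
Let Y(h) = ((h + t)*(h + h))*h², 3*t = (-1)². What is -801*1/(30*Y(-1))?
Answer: -801/40 ≈ -20.025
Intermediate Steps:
t = ⅓ (t = (⅓)*(-1)² = (⅓)*1 = ⅓ ≈ 0.33333)
Y(h) = 2*h³*(⅓ + h) (Y(h) = ((h + ⅓)*(h + h))*h² = ((⅓ + h)*(2*h))*h² = (2*h*(⅓ + h))*h² = 2*h³*(⅓ + h))
-801*1/(30*Y(-1)) = -801*(-1/(30*(⅔ + 2*(-1)))) = -801*(-1/(30*(⅔ - 2))) = -801/(30*(-1*(-4/3))) = -801/(30*(4/3)) = -801/40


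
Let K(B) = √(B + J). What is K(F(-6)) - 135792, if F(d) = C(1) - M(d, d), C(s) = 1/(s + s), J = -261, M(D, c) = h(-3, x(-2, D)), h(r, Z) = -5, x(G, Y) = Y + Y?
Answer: -135792 + I*√1022/2 ≈ -1.3579e+5 + 15.984*I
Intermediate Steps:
x(G, Y) = 2*Y
M(D, c) = -5
C(s) = 1/(2*s)
F(d) = 11/2 (F(d) = (½)/1 - 1*(-5) = (½)*1 + 5 = ½ + 5 = 11/2)
K(B) = √(-261 + B) (K(B) = √(B - 261) = √(-261 + B))
K(F(-6)) - 135792 = √(-261 + 11/2) - 135792 = √(-511/2) - 135792 = I*√1022/2 - 135792 = -135792 + I*√1022/2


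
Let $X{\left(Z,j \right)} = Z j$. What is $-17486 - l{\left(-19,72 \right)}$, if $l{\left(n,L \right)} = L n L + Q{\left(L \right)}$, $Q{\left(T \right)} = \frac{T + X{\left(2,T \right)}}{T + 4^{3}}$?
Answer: $\frac{1377143}{17} \approx 81008.0$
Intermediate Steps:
$Q{\left(T \right)} = \frac{3 T}{64 + T}$ ($Q{\left(T \right)} = \frac{T + 2 T}{T + 4^{3}} = \frac{3 T}{T + 64} = \frac{3 T}{64 + T}$)
$l{\left(n,L \right)} = n L^{2} + \frac{3 L}{64 + L}$ ($l{\left(n,L \right)} = L n L + \frac{3 L}{64 + L} = n L^{2} + \frac{3 L}{64 + L}$)
$-17486 - l{\left(-19,72 \right)} = -17486 - \frac{72 \left(3 + 72 \left(-19\right) \left(64 + 72\right)\right)}{64 + 72} = -17486 - \frac{72 \left(3 + 72 \left(-19\right) 136\right)}{136} = -17486 - 72 \cdot \frac{1}{136} \left(3 - 186048\right) = -17486 - 72 \cdot \frac{1}{136} \left(-186045\right) = -17486 - - \frac{1674405}{17} = -17486 + \frac{1674405}{17} = \frac{1377143}{17}$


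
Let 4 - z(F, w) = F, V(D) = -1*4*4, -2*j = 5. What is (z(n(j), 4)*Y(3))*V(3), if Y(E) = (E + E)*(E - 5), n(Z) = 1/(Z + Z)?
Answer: 4032/5 ≈ 806.40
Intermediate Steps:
j = -5/2 (j = -½*5 = -5/2 ≈ -2.5000)
V(D) = -16 (V(D) = -4*4 = -16)
n(Z) = 1/(2*Z)
z(F, w) = 4 - F
Y(E) = 2*E*(-5 + E) (Y(E) = (2*E)*(-5 + E) = 2*E*(-5 + E))
(z(n(j), 4)*Y(3))*V(3) = ((4 - 1/(2*(-5/2)))*(2*3*(-5 + 3)))*(-16) = ((4 - (-2)/(2*5))*(2*3*(-2)))*(-16) = ((4 - 1*(-⅕))*(-12))*(-16) = ((4 + ⅕)*(-12))*(-16) = ((21/5)*(-12))*(-16) = -252/5*(-16) = 4032/5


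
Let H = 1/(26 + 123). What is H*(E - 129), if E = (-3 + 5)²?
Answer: -125/149 ≈ -0.83893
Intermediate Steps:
H = 1/149 ≈ 0.0067114
E = 4 (E = 2² = 4)
H*(E - 129) = (4 - 129)/149 = (1/149)*(-125) = -125/149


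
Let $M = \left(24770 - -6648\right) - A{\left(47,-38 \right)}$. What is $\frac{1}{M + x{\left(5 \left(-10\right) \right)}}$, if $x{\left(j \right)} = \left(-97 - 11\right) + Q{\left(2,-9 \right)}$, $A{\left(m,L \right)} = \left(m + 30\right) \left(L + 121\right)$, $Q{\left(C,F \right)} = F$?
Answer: $\frac{1}{24910} \approx 4.0145 \cdot 10^{-5}$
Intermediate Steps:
$A{\left(m,L \right)} = \left(30 + m\right) \left(121 + L\right)$
$x{\left(j \right)} = -117$ ($x{\left(j \right)} = \left(-97 - 11\right) - 9 = -108 - 9 = -117$)
$M = 25027$ ($M = \left(24770 - -6648\right) - \left(3630 + 30 \left(-38\right) + 121 \cdot 47 - 1786\right) = \left(24770 + 6648\right) - \left(3630 - 1140 + 5687 - 1786\right) = 31418 - 6391 = 25027$)
$\frac{1}{M + x{\left(5 \left(-10\right) \right)}} = \frac{1}{25027 - 117} = \frac{1}{24910}$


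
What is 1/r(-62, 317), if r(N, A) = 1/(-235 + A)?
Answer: 82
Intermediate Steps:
1/r(-62, 317) = 1/(1/(-235 + 317)) = 1/(1/82) = 82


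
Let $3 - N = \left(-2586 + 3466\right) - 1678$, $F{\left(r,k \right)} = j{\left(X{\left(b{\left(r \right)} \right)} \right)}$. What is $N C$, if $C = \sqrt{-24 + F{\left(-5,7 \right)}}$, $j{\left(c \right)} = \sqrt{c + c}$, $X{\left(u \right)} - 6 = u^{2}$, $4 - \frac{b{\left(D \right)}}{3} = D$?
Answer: $801 \sqrt{-24 + 7 \sqrt{30}} \approx 3033.3$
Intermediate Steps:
$b{\left(D \right)} = 12 - 3 D$
$X{\left(u \right)} = 6 + u^{2}$
$j{\left(c \right)} = \sqrt{2} \sqrt{c}$ ($j{\left(c \right)} = \sqrt{2 c} = \sqrt{2} \sqrt{c}$)
$F{\left(r,k \right)} = \sqrt{2} \sqrt{6 + \left(12 - 3 r\right)^{2}}$
$N = 801$ ($N = 3 - \left(\left(-2586 + 3466\right) - 1678\right) = 3 - \left(880 - 1678\right) = 3 - -798 = 3 + 798 = 801$)
$C = \sqrt{-24 + 7 \sqrt{30}}$ ($C = \sqrt{-24 + \sqrt{12 + 18 \left(-4 - 5\right)^{2}}} = \sqrt{-24 + \sqrt{12 + 18 \left(-9\right)^{2}}} = \sqrt{-24 + \sqrt{12 + 18 \cdot 81}} = \sqrt{-24 + \sqrt{12 + 1458}} = \sqrt{-24 + \sqrt{1470}} = \sqrt{-24 + 7 \sqrt{30}} \approx 3.7869$)
$N C = 801 \sqrt{-24 + 7 \sqrt{30}}$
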